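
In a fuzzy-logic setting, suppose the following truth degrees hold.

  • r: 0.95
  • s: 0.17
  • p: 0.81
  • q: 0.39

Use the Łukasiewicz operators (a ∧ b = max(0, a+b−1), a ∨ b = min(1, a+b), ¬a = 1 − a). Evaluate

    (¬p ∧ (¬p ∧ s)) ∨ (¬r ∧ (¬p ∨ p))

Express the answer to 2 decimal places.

¬p = 1 − 0.81 = 0.19
¬p = 1 − 0.81 = 0.19
¬p ∧ s = max(0, a+b−1) on (0.19, 0.17) = 0.00
¬p ∧ (¬p ∧ s) = max(0, a+b−1) on (0.19, 0.00) = 0.00
¬r = 1 − 0.95 = 0.05
¬p = 1 − 0.81 = 0.19
¬p ∨ p = min(1, a+b) on (0.19, 0.81) = 1.00
¬r ∧ (¬p ∨ p) = max(0, a+b−1) on (0.05, 1.00) = 0.05
(¬p ∧ (¬p ∧ s)) ∨ (¬r ∧ (¬p ∨ p)) = min(1, a+b) on (0.00, 0.05) = 0.05

0.05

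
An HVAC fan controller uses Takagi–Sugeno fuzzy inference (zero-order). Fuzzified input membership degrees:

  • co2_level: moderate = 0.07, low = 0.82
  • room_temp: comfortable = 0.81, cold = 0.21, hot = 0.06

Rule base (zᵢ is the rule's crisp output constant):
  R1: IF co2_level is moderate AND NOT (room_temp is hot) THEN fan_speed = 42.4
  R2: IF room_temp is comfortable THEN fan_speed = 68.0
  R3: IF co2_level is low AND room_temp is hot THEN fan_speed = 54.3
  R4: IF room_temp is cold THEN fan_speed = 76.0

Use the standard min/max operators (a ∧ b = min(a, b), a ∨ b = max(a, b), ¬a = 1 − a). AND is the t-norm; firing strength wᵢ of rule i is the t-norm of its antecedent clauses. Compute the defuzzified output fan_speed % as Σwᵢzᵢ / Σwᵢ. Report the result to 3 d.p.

R1 (z=42.4): moderate=0.07, ¬hot=1−0.06=0.94; AND[min(a, b)] → w = 0.07
R2 (z=68.0): comfortable=0.81 → w = 0.81
R3 (z=54.3): low=0.82, hot=0.06; AND[min(a, b)] → w = 0.06
R4 (z=76.0): cold=0.21 → w = 0.21
Weighted average = (0.07·42.4 + 0.81·68.0 + 0.06·54.3 + 0.21·76.0) / (0.07 + 0.81 + 0.06 + 0.21)
  = 77.2660 / 1.1500 = 67.188

67.188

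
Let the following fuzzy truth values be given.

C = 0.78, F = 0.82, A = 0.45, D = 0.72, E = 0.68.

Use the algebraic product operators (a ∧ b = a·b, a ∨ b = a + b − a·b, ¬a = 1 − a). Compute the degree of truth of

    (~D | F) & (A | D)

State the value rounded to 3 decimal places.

0.736

~D = 1 − 0.7200 = 0.2800
~D | F = a + b − a·b on (0.2800, 0.8200) = 0.8704
A | D = a + b − a·b on (0.4500, 0.7200) = 0.8460
(~D | F) & (A | D) = a·b on (0.8704, 0.8460) = 0.7364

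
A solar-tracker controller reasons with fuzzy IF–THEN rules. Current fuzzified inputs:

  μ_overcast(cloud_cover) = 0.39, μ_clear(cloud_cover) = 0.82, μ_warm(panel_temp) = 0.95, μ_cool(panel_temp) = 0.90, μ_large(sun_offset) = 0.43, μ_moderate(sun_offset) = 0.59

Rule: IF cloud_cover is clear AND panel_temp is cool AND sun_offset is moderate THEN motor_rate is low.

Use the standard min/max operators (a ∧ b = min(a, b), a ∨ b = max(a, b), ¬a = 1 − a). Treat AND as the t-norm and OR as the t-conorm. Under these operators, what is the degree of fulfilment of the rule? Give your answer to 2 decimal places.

0.59

firing strength: clear=0.82, cool=0.90, moderate=0.59; AND[min(a, b)] → w = 0.59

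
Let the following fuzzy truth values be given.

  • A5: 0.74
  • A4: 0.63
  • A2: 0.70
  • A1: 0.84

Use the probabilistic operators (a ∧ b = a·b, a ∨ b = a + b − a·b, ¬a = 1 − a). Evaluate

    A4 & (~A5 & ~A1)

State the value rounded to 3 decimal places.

~A5 = 1 − 0.7400 = 0.2600
~A1 = 1 − 0.8400 = 0.1600
~A5 & ~A1 = a·b on (0.2600, 0.1600) = 0.0416
A4 & (~A5 & ~A1) = a·b on (0.6300, 0.0416) = 0.0262

0.026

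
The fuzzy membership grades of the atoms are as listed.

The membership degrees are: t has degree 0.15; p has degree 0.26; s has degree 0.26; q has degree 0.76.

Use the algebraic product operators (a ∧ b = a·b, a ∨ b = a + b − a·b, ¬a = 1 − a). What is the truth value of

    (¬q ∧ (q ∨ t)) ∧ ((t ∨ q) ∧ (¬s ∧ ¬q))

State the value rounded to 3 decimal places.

0.027

¬q = 1 − 0.7600 = 0.2400
q ∨ t = a + b − a·b on (0.7600, 0.1500) = 0.7960
¬q ∧ (q ∨ t) = a·b on (0.2400, 0.7960) = 0.1910
t ∨ q = a + b − a·b on (0.1500, 0.7600) = 0.7960
¬s = 1 − 0.2600 = 0.7400
¬q = 1 − 0.7600 = 0.2400
¬s ∧ ¬q = a·b on (0.7400, 0.2400) = 0.1776
(t ∨ q) ∧ (¬s ∧ ¬q) = a·b on (0.7960, 0.1776) = 0.1414
(¬q ∧ (q ∨ t)) ∧ ((t ∨ q) ∧ (¬s ∧ ¬q)) = a·b on (0.1910, 0.1414) = 0.0270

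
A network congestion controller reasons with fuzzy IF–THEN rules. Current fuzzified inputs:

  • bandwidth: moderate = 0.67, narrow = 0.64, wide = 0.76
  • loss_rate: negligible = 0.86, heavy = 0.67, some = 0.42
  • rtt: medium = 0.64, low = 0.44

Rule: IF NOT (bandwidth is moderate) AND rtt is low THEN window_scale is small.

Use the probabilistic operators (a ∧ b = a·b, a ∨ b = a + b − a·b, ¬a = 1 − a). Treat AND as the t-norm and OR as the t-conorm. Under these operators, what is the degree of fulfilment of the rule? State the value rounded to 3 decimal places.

firing strength: ¬moderate=1−0.67=0.33, low=0.44; AND[a·b] → w = 0.1452

0.145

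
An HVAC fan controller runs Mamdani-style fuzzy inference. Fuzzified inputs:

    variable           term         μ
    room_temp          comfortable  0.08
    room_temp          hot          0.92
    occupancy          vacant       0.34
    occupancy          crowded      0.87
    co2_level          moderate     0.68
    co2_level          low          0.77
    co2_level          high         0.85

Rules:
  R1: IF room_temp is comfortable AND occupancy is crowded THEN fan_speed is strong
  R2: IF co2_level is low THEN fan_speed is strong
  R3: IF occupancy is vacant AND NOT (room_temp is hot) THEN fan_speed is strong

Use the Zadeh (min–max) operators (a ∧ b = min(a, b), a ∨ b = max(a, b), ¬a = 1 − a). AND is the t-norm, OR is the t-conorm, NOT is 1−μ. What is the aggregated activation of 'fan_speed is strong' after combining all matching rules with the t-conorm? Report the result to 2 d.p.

0.77

R1: comfortable=0.08, crowded=0.87; AND[min(a, b)] → w = 0.08
R2: low=0.77 → w = 0.77
R3: vacant=0.34, ¬hot=1−0.92=0.08; AND[min(a, b)] → w = 0.08
Rules with consequent 'strong': {R1, R2, R3} → strengths 0.08, 0.77, 0.08
Aggregate via t-conorm [max(a, b)]: 0.77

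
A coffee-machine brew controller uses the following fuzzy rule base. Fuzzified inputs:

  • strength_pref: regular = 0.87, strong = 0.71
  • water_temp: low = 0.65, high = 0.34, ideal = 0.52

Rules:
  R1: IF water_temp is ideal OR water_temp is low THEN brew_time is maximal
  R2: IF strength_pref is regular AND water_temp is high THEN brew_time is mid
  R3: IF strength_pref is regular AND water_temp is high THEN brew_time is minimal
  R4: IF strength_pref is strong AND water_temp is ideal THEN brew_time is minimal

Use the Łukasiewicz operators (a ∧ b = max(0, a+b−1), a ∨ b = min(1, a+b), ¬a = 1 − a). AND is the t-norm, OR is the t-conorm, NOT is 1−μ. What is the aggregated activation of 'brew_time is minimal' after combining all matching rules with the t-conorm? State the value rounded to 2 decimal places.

0.44

R1: ideal=0.52, low=0.65; OR[min(1, a+b)] → w = 1.00
R2: regular=0.87, high=0.34; AND[max(0, a+b−1)] → w = 0.21
R3: regular=0.87, high=0.34; AND[max(0, a+b−1)] → w = 0.21
R4: strong=0.71, ideal=0.52; AND[max(0, a+b−1)] → w = 0.23
Rules with consequent 'minimal': {R3, R4} → strengths 0.21, 0.23
Aggregate via t-conorm [min(1, a+b)]: 0.44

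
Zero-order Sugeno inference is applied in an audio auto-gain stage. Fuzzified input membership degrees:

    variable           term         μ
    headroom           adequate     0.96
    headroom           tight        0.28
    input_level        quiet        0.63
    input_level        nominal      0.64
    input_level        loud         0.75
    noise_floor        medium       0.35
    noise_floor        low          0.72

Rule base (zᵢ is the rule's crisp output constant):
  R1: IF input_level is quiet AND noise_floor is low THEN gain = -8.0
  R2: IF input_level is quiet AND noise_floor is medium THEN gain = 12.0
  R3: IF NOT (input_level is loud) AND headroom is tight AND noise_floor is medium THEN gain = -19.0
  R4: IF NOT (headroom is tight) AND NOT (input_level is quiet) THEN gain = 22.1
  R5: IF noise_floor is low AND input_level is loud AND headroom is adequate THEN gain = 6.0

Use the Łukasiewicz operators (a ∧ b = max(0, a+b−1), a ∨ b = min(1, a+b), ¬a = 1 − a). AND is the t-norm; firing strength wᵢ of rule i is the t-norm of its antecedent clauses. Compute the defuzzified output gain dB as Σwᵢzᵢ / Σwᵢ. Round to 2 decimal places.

R1 (z=-8.0): quiet=0.63, low=0.72; AND[max(0, a+b−1)] → w = 0.35
R2 (z=12.0): quiet=0.63, medium=0.35; AND[max(0, a+b−1)] → w = 0.00
R3 (z=-19.0): ¬loud=1−0.75=0.25, tight=0.28, medium=0.35; AND[max(0, a+b−1)] → w = 0.00
R4 (z=22.1): ¬tight=1−0.28=0.72, ¬quiet=1−0.63=0.37; AND[max(0, a+b−1)] → w = 0.09
R5 (z=6.0): low=0.72, loud=0.75, adequate=0.96; AND[max(0, a+b−1)] → w = 0.43
Weighted average = (0.35·-8.0 + 0.00·12.0 + 0.00·-19.0 + 0.09·22.1 + 0.43·6.0) / (0.35 + 0.00 + 0.00 + 0.09 + 0.43)
  = 1.7690 / 0.8700 = 2.03

2.03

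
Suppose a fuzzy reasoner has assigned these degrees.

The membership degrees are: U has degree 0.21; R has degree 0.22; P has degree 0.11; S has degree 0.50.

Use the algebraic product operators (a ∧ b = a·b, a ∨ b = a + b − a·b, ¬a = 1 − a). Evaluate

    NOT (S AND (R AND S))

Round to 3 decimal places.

0.945

R AND S = a·b on (0.2200, 0.5000) = 0.1100
S AND (R AND S) = a·b on (0.5000, 0.1100) = 0.0550
NOT (S AND (R AND S)) = 1 − 0.0550 = 0.9450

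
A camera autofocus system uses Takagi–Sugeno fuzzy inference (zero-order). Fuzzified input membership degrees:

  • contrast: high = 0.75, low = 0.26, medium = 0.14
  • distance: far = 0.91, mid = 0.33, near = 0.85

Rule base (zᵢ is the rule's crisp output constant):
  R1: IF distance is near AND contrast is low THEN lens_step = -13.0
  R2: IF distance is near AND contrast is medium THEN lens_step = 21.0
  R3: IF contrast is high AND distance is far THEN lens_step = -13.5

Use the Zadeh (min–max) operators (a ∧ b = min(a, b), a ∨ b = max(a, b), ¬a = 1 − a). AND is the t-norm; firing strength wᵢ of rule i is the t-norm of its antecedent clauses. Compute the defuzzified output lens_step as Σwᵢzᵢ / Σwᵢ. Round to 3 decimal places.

R1 (z=-13.0): near=0.85, low=0.26; AND[min(a, b)] → w = 0.26
R2 (z=21.0): near=0.85, medium=0.14; AND[min(a, b)] → w = 0.14
R3 (z=-13.5): high=0.75, far=0.91; AND[min(a, b)] → w = 0.75
Weighted average = (0.26·-13.0 + 0.14·21.0 + 0.75·-13.5) / (0.26 + 0.14 + 0.75)
  = -10.5650 / 1.1500 = -9.187

-9.187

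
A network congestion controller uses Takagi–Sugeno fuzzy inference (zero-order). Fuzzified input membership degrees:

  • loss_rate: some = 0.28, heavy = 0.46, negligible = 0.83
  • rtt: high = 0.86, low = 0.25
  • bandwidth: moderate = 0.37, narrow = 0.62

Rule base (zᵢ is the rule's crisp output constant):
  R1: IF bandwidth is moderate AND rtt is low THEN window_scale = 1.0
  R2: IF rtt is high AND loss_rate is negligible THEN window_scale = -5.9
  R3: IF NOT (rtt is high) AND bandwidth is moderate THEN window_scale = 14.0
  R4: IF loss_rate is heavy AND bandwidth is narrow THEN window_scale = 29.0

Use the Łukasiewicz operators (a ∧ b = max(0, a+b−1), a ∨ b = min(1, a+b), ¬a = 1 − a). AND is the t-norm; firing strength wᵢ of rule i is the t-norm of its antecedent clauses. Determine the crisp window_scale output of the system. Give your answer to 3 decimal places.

R1 (z=1.0): moderate=0.37, low=0.25; AND[max(0, a+b−1)] → w = 0.00
R2 (z=-5.9): high=0.86, negligible=0.83; AND[max(0, a+b−1)] → w = 0.69
R3 (z=14.0): ¬high=1−0.86=0.14, moderate=0.37; AND[max(0, a+b−1)] → w = 0.00
R4 (z=29.0): heavy=0.46, narrow=0.62; AND[max(0, a+b−1)] → w = 0.08
Weighted average = (0.00·1.0 + 0.69·-5.9 + 0.00·14.0 + 0.08·29.0) / (0.00 + 0.69 + 0.00 + 0.08)
  = -1.7510 / 0.7700 = -2.274

-2.274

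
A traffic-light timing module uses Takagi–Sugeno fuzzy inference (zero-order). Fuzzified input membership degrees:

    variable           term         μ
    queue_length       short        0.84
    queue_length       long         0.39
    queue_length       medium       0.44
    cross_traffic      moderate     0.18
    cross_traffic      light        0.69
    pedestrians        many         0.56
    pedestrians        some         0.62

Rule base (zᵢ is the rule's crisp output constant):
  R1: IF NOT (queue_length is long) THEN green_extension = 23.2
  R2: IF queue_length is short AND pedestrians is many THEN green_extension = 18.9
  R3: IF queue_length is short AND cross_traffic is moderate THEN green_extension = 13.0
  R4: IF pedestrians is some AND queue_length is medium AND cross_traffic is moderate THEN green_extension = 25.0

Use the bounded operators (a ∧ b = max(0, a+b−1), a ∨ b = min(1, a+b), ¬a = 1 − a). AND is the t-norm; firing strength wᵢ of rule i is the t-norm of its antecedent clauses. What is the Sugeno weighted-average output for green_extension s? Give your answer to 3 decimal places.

R1 (z=23.2): ¬long=1−0.39=0.61 → w = 0.61
R2 (z=18.9): short=0.84, many=0.56; AND[max(0, a+b−1)] → w = 0.40
R3 (z=13.0): short=0.84, moderate=0.18; AND[max(0, a+b−1)] → w = 0.02
R4 (z=25.0): some=0.62, medium=0.44, moderate=0.18; AND[max(0, a+b−1)] → w = 0.00
Weighted average = (0.61·23.2 + 0.40·18.9 + 0.02·13.0 + 0.00·25.0) / (0.61 + 0.40 + 0.02 + 0.00)
  = 21.9720 / 1.0300 = 21.332

21.332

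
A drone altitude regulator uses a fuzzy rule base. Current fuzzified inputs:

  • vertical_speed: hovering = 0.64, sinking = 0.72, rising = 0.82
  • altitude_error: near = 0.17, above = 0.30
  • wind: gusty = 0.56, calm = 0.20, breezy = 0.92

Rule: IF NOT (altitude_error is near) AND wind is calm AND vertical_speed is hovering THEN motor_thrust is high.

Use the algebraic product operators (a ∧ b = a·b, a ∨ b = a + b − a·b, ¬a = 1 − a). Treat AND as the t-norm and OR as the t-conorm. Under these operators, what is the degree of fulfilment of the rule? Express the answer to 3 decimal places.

0.106

firing strength: ¬near=1−0.17=0.83, calm=0.20, hovering=0.64; AND[a·b] → w = 0.1062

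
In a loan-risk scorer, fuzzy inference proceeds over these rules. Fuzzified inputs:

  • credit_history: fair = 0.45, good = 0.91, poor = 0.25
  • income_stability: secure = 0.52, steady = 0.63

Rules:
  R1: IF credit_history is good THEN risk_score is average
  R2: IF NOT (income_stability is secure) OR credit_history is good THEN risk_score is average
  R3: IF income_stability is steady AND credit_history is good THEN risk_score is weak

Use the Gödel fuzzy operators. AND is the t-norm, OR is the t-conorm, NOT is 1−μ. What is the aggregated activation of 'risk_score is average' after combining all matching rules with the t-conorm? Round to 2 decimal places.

R1: good=0.91 → w = 0.91
R2: ¬secure=1−0.52=0.48, good=0.91; OR[max(a, b)] → w = 0.91
R3: steady=0.63, good=0.91; AND[min(a, b)] → w = 0.63
Rules with consequent 'average': {R1, R2} → strengths 0.91, 0.91
Aggregate via t-conorm [max(a, b)]: 0.91

0.91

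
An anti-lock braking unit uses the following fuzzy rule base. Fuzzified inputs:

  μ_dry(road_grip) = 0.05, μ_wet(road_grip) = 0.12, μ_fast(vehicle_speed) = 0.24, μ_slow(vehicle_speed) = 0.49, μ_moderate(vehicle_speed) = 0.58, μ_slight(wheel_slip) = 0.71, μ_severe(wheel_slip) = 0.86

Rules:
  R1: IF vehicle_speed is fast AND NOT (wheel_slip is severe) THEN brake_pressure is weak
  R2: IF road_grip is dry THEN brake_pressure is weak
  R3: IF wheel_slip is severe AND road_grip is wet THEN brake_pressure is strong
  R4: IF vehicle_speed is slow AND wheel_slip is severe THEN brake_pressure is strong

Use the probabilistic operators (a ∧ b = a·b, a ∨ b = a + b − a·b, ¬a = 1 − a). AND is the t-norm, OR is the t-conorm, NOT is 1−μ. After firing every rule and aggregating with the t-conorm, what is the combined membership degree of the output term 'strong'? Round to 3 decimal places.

0.481

R1: fast=0.24, ¬severe=1−0.86=0.14; AND[a·b] → w = 0.0336
R2: dry=0.05 → w = 0.0500
R3: severe=0.86, wet=0.12; AND[a·b] → w = 0.1032
R4: slow=0.49, severe=0.86; AND[a·b] → w = 0.4214
Rules with consequent 'strong': {R3, R4} → strengths 0.1032, 0.4214
Aggregate via t-conorm [a + b − a·b]: 0.4811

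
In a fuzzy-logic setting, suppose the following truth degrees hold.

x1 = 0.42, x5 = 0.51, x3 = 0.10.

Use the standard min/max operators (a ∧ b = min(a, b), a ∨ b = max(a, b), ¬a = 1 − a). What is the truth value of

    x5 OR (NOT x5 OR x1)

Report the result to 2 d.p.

NOT x5 = 1 − 0.51 = 0.49
NOT x5 OR x1 = max(a, b) on (0.49, 0.42) = 0.49
x5 OR (NOT x5 OR x1) = max(a, b) on (0.51, 0.49) = 0.51

0.51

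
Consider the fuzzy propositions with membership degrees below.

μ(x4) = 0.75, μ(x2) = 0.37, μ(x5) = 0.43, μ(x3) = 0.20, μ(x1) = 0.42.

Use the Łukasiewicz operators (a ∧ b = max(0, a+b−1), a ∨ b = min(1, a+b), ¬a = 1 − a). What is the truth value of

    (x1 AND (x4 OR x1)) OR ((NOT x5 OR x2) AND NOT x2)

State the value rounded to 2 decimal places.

x4 OR x1 = min(1, a+b) on (0.75, 0.42) = 1.00
x1 AND (x4 OR x1) = max(0, a+b−1) on (0.42, 1.00) = 0.42
NOT x5 = 1 − 0.43 = 0.57
NOT x5 OR x2 = min(1, a+b) on (0.57, 0.37) = 0.94
NOT x2 = 1 − 0.37 = 0.63
(NOT x5 OR x2) AND NOT x2 = max(0, a+b−1) on (0.94, 0.63) = 0.57
(x1 AND (x4 OR x1)) OR ((NOT x5 OR x2) AND NOT x2) = min(1, a+b) on (0.42, 0.57) = 0.99

0.99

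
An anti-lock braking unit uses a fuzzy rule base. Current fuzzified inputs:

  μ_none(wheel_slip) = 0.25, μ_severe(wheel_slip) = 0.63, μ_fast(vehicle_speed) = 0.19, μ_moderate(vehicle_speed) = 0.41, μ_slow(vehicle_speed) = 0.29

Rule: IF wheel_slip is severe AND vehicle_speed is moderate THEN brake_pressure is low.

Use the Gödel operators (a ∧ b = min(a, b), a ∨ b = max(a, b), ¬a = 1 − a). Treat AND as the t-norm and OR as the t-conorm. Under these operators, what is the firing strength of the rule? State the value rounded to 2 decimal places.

0.41

firing strength: severe=0.63, moderate=0.41; AND[min(a, b)] → w = 0.41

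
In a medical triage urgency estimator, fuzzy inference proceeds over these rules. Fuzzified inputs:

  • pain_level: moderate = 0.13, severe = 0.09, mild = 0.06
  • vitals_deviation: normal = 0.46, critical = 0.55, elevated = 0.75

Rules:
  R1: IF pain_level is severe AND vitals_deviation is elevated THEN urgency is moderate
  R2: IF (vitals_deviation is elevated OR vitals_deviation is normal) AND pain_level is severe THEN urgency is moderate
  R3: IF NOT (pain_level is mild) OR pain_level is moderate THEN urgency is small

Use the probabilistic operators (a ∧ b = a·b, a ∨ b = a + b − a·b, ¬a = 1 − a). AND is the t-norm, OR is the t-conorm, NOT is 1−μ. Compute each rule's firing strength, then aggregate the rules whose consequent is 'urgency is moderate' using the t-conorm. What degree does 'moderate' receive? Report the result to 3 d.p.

R1: severe=0.09, elevated=0.75; AND[a·b] → w = 0.0675
R2: (elevated=0.75 OR normal=0.46) = 0.8650; AND[a·b] with severe=0.09 → w = 0.0779
R3: ¬mild=1−0.06=0.94, moderate=0.13; OR[a + b − a·b] → w = 0.9478
Rules with consequent 'moderate': {R1, R2} → strengths 0.0675, 0.0779
Aggregate via t-conorm [a + b − a·b]: 0.1401

0.140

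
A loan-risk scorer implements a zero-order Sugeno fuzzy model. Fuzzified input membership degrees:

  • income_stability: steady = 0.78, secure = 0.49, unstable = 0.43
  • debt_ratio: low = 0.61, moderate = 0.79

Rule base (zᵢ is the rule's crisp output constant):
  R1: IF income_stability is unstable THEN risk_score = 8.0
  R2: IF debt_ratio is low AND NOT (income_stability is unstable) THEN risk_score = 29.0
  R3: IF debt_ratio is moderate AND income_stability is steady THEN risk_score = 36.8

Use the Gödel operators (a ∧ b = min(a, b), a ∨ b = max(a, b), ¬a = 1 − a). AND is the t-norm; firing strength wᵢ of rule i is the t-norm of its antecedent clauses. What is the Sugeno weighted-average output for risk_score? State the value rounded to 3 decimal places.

27.345

R1 (z=8.0): unstable=0.43 → w = 0.43
R2 (z=29.0): low=0.61, ¬unstable=1−0.43=0.57; AND[min(a, b)] → w = 0.57
R3 (z=36.8): moderate=0.79, steady=0.78; AND[min(a, b)] → w = 0.78
Weighted average = (0.43·8.0 + 0.57·29.0 + 0.78·36.8) / (0.43 + 0.57 + 0.78)
  = 48.6740 / 1.7800 = 27.345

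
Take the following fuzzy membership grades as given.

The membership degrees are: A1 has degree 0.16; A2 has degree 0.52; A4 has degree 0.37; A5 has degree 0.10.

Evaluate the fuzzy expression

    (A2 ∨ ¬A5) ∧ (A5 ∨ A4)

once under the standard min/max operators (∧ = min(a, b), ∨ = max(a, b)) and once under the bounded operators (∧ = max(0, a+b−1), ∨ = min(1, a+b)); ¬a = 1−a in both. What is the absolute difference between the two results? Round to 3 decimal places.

Under standard min/max:
  ¬A5 = 1 − 0.10 = 0.90
  A2 ∨ ¬A5 = max(a, b) on (0.52, 0.90) = 0.90
  A5 ∨ A4 = max(a, b) on (0.10, 0.37) = 0.37
  (A2 ∨ ¬A5) ∧ (A5 ∨ A4) = min(a, b) on (0.90, 0.37) = 0.37
  → value = 0.3700
Under bounded:
  ¬A5 = 1 − 0.10 = 0.90
  A2 ∨ ¬A5 = min(1, a+b) on (0.52, 0.90) = 1.00
  A5 ∨ A4 = min(1, a+b) on (0.10, 0.37) = 0.47
  (A2 ∨ ¬A5) ∧ (A5 ∨ A4) = max(0, a+b−1) on (1.00, 0.47) = 0.47
  → value = 0.4700
|0.3700 − 0.4700| = 0.100

0.100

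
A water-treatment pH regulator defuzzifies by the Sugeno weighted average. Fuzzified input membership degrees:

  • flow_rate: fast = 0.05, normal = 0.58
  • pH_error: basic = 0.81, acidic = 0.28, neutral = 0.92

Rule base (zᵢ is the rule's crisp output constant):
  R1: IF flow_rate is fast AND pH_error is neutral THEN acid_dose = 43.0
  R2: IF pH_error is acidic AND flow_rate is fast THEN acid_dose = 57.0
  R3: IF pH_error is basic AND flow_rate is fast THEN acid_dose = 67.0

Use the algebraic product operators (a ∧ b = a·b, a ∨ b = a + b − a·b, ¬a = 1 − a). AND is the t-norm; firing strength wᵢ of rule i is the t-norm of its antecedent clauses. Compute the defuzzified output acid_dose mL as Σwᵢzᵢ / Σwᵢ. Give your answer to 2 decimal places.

54.62

R1 (z=43.0): fast=0.05, neutral=0.92; AND[a·b] → w = 0.0460
R2 (z=57.0): acidic=0.28, fast=0.05; AND[a·b] → w = 0.0140
R3 (z=67.0): basic=0.81, fast=0.05; AND[a·b] → w = 0.0405
Weighted average = (0.0460·43.0 + 0.0140·57.0 + 0.0405·67.0) / (0.0460 + 0.0140 + 0.0405)
  = 5.4895 / 0.1005 = 54.62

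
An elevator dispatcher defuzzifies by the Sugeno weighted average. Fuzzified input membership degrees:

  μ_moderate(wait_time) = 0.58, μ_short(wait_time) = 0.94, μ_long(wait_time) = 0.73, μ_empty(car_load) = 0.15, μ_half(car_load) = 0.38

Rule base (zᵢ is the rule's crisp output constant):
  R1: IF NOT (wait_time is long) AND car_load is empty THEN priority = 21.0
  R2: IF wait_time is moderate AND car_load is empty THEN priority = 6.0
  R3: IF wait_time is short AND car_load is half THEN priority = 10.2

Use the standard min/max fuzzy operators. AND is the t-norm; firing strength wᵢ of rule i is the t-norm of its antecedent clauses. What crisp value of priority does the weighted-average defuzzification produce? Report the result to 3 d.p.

R1 (z=21.0): ¬long=1−0.73=0.27, empty=0.15; AND[min(a, b)] → w = 0.15
R2 (z=6.0): moderate=0.58, empty=0.15; AND[min(a, b)] → w = 0.15
R3 (z=10.2): short=0.94, half=0.38; AND[min(a, b)] → w = 0.38
Weighted average = (0.15·21.0 + 0.15·6.0 + 0.38·10.2) / (0.15 + 0.15 + 0.38)
  = 7.9260 / 0.6800 = 11.656

11.656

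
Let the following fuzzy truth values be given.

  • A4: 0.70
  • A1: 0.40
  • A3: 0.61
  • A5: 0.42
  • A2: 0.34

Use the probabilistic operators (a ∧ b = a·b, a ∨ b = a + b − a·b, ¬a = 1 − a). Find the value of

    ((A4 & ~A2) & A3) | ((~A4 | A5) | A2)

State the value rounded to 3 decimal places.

0.808

~A2 = 1 − 0.3400 = 0.6600
A4 & ~A2 = a·b on (0.7000, 0.6600) = 0.4620
(A4 & ~A2) & A3 = a·b on (0.4620, 0.6100) = 0.2818
~A4 = 1 − 0.7000 = 0.3000
~A4 | A5 = a + b − a·b on (0.3000, 0.4200) = 0.5940
(~A4 | A5) | A2 = a + b − a·b on (0.5940, 0.3400) = 0.7320
((A4 & ~A2) & A3) | ((~A4 | A5) | A2) = a + b − a·b on (0.2818, 0.7320) = 0.8076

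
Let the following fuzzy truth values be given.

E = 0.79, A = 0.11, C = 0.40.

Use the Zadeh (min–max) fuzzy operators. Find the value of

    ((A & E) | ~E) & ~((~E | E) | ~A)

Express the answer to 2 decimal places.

0.11

A & E = min(a, b) on (0.11, 0.79) = 0.11
~E = 1 − 0.79 = 0.21
(A & E) | ~E = max(a, b) on (0.11, 0.21) = 0.21
~E = 1 − 0.79 = 0.21
~E | E = max(a, b) on (0.21, 0.79) = 0.79
~A = 1 − 0.11 = 0.89
(~E | E) | ~A = max(a, b) on (0.79, 0.89) = 0.89
~((~E | E) | ~A) = 1 − 0.89 = 0.11
((A & E) | ~E) & ~((~E | E) | ~A) = min(a, b) on (0.21, 0.11) = 0.11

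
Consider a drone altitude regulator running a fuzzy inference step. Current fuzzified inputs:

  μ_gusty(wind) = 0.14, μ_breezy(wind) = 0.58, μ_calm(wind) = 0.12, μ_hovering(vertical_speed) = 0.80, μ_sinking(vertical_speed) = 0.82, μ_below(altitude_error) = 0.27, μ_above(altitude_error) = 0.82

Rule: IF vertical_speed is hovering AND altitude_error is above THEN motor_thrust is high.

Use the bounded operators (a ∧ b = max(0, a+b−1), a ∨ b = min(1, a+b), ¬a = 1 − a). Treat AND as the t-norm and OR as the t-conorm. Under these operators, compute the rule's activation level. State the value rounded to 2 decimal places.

firing strength: hovering=0.80, above=0.82; AND[max(0, a+b−1)] → w = 0.62

0.62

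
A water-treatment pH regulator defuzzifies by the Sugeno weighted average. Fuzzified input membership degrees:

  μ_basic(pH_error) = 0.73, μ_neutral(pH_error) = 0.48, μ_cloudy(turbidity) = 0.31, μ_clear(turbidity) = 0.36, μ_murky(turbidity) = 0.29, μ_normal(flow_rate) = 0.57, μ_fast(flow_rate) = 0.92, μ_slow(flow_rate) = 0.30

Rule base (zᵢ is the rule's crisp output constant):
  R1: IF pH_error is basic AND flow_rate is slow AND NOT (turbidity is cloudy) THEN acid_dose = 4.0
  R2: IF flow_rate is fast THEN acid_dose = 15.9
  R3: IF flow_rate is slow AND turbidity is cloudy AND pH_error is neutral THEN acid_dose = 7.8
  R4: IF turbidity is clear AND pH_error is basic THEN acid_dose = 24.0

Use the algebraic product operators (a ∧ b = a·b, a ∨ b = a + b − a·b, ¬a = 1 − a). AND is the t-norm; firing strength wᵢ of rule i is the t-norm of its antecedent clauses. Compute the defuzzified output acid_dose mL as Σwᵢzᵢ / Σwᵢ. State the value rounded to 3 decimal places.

15.877

R1 (z=4.0): basic=0.73, slow=0.30, ¬cloudy=1−0.31=0.69; AND[a·b] → w = 0.1511
R2 (z=15.9): fast=0.92 → w = 0.9200
R3 (z=7.8): slow=0.30, cloudy=0.31, neutral=0.48; AND[a·b] → w = 0.0446
R4 (z=24.0): clear=0.36, basic=0.73; AND[a·b] → w = 0.2628
Weighted average = (0.1511·4.0 + 0.9200·15.9 + 0.0446·7.8 + 0.2628·24.0) / (0.1511 + 0.9200 + 0.0446 + 0.2628)
  = 21.8878 / 1.3785 = 15.877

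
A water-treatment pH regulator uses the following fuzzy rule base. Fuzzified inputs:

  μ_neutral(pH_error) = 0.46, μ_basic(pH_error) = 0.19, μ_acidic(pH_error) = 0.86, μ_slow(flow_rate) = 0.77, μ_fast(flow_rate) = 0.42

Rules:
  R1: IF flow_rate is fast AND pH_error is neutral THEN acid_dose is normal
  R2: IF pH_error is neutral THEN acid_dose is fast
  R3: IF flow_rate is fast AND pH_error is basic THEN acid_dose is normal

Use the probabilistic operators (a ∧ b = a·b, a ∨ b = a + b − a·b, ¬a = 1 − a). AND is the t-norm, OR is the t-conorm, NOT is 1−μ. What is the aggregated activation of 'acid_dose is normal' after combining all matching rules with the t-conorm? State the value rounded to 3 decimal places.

R1: fast=0.42, neutral=0.46; AND[a·b] → w = 0.1932
R2: neutral=0.46 → w = 0.4600
R3: fast=0.42, basic=0.19; AND[a·b] → w = 0.0798
Rules with consequent 'normal': {R1, R3} → strengths 0.1932, 0.0798
Aggregate via t-conorm [a + b − a·b]: 0.2576

0.258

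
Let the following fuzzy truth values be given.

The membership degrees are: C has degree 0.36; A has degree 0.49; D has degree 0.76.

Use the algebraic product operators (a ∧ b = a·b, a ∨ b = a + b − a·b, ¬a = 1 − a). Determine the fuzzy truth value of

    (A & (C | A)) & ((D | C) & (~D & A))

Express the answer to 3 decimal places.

0.033

C | A = a + b − a·b on (0.3600, 0.4900) = 0.6736
A & (C | A) = a·b on (0.4900, 0.6736) = 0.3301
D | C = a + b − a·b on (0.7600, 0.3600) = 0.8464
~D = 1 − 0.7600 = 0.2400
~D & A = a·b on (0.2400, 0.4900) = 0.1176
(D | C) & (~D & A) = a·b on (0.8464, 0.1176) = 0.0995
(A & (C | A)) & ((D | C) & (~D & A)) = a·b on (0.3301, 0.0995) = 0.0329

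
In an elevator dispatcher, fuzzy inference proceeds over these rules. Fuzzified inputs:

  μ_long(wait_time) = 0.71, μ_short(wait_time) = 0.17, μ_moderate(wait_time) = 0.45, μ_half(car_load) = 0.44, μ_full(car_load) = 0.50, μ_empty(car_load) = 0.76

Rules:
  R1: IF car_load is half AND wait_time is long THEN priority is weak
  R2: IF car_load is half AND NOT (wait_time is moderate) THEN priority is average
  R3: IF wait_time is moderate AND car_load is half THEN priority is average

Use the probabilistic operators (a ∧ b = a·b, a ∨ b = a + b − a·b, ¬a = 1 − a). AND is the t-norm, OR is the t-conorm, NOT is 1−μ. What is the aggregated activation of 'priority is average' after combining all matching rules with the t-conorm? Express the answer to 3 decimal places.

0.392

R1: half=0.44, long=0.71; AND[a·b] → w = 0.3124
R2: half=0.44, ¬moderate=1−0.45=0.55; AND[a·b] → w = 0.2420
R3: moderate=0.45, half=0.44; AND[a·b] → w = 0.1980
Rules with consequent 'average': {R2, R3} → strengths 0.2420, 0.1980
Aggregate via t-conorm [a + b − a·b]: 0.3921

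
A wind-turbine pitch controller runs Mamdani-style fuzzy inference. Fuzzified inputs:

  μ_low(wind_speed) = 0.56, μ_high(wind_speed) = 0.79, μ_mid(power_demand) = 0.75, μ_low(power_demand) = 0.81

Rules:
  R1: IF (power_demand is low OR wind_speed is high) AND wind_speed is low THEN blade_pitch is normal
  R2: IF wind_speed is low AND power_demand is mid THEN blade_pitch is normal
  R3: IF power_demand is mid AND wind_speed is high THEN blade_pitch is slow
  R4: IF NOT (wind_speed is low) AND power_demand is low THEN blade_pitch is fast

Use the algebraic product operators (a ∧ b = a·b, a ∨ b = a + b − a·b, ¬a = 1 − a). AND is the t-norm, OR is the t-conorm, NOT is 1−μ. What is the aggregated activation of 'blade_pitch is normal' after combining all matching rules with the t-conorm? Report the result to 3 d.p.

0.732

R1: (low=0.81 OR high=0.79) = 0.9601; AND[a·b] with low=0.56 → w = 0.5377
R2: low=0.56, mid=0.75; AND[a·b] → w = 0.4200
R3: mid=0.75, high=0.79; AND[a·b] → w = 0.5925
R4: ¬low=1−0.56=0.44, low=0.81; AND[a·b] → w = 0.3564
Rules with consequent 'normal': {R1, R2} → strengths 0.5377, 0.4200
Aggregate via t-conorm [a + b − a·b]: 0.7318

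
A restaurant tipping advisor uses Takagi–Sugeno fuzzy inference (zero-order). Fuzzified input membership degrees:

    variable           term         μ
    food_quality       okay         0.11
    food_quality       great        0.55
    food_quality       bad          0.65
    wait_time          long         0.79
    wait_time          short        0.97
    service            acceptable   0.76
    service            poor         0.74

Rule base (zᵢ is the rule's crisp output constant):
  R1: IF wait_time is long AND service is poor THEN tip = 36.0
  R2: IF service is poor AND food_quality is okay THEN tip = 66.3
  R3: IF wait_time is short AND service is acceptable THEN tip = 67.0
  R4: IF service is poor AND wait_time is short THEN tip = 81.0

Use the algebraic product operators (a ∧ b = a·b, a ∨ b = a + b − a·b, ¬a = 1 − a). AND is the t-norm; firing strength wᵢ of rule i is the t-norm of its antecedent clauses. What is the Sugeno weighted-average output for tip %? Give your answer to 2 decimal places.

R1 (z=36.0): long=0.79, poor=0.74; AND[a·b] → w = 0.5846
R2 (z=66.3): poor=0.74, okay=0.11; AND[a·b] → w = 0.0814
R3 (z=67.0): short=0.97, acceptable=0.76; AND[a·b] → w = 0.7372
R4 (z=81.0): poor=0.74, short=0.97; AND[a·b] → w = 0.7178
Weighted average = (0.5846·36.0 + 0.0814·66.3 + 0.7372·67.0 + 0.7178·81.0) / (0.5846 + 0.0814 + 0.7372 + 0.7178)
  = 133.9766 / 2.1210 = 63.17

63.17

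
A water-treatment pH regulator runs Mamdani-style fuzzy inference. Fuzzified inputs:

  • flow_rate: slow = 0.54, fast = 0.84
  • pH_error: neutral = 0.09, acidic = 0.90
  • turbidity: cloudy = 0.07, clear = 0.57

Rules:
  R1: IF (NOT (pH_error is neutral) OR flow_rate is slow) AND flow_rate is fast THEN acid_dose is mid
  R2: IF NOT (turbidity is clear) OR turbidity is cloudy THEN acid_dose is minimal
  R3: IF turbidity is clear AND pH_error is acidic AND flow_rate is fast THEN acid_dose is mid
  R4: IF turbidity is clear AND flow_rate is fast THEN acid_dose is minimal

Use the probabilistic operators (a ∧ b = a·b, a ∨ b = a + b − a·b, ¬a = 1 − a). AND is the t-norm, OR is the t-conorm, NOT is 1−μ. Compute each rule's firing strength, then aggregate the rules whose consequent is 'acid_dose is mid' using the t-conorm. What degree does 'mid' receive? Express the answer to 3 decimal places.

R1: (¬neutral=1−0.09=0.91 OR slow=0.54) = 0.9586; AND[a·b] with fast=0.84 → w = 0.8052
R2: ¬clear=1−0.57=0.43, cloudy=0.07; OR[a + b − a·b] → w = 0.4699
R3: clear=0.57, acidic=0.90, fast=0.84; AND[a·b] → w = 0.4309
R4: clear=0.57, fast=0.84; AND[a·b] → w = 0.4788
Rules with consequent 'mid': {R1, R3} → strengths 0.8052, 0.4309
Aggregate via t-conorm [a + b − a·b]: 0.8892

0.889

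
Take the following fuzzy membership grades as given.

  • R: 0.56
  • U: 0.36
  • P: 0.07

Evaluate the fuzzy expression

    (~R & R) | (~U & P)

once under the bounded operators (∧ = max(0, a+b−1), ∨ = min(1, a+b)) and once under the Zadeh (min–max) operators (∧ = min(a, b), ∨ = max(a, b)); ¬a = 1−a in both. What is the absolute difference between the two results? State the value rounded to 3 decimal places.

Under bounded:
  ~R = 1 − 0.56 = 0.44
  ~R & R = max(0, a+b−1) on (0.44, 0.56) = 0.00
  ~U = 1 − 0.36 = 0.64
  ~U & P = max(0, a+b−1) on (0.64, 0.07) = 0.00
  (~R & R) | (~U & P) = min(1, a+b) on (0.00, 0.00) = 0.00
  → value = 0.0000
Under Zadeh (min–max):
  ~R = 1 − 0.56 = 0.44
  ~R & R = min(a, b) on (0.44, 0.56) = 0.44
  ~U = 1 − 0.36 = 0.64
  ~U & P = min(a, b) on (0.64, 0.07) = 0.07
  (~R & R) | (~U & P) = max(a, b) on (0.44, 0.07) = 0.44
  → value = 0.4400
|0.0000 − 0.4400| = 0.440

0.440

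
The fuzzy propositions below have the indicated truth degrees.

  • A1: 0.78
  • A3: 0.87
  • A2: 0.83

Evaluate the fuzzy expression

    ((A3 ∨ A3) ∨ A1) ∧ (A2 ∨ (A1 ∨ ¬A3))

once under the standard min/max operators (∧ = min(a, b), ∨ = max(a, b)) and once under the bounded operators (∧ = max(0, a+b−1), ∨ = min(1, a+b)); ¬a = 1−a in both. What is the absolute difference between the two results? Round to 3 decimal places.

Under standard min/max:
  A3 ∨ A3 = max(a, b) on (0.87, 0.87) = 0.87
  (A3 ∨ A3) ∨ A1 = max(a, b) on (0.87, 0.78) = 0.87
  ¬A3 = 1 − 0.87 = 0.13
  A1 ∨ ¬A3 = max(a, b) on (0.78, 0.13) = 0.78
  A2 ∨ (A1 ∨ ¬A3) = max(a, b) on (0.83, 0.78) = 0.83
  ((A3 ∨ A3) ∨ A1) ∧ (A2 ∨ (A1 ∨ ¬A3)) = min(a, b) on (0.87, 0.83) = 0.83
  → value = 0.8300
Under bounded:
  A3 ∨ A3 = min(1, a+b) on (0.87, 0.87) = 1.00
  (A3 ∨ A3) ∨ A1 = min(1, a+b) on (1.00, 0.78) = 1.00
  ¬A3 = 1 − 0.87 = 0.13
  A1 ∨ ¬A3 = min(1, a+b) on (0.78, 0.13) = 0.91
  A2 ∨ (A1 ∨ ¬A3) = min(1, a+b) on (0.83, 0.91) = 1.00
  ((A3 ∨ A3) ∨ A1) ∧ (A2 ∨ (A1 ∨ ¬A3)) = max(0, a+b−1) on (1.00, 1.00) = 1.00
  → value = 1.0000
|0.8300 − 1.0000| = 0.170

0.170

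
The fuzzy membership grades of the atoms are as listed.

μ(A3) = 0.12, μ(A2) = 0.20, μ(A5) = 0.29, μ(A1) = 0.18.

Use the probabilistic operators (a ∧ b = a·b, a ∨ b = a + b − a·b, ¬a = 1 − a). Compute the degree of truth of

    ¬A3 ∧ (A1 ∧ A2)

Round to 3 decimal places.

0.032

¬A3 = 1 − 0.1200 = 0.8800
A1 ∧ A2 = a·b on (0.1800, 0.2000) = 0.0360
¬A3 ∧ (A1 ∧ A2) = a·b on (0.8800, 0.0360) = 0.0317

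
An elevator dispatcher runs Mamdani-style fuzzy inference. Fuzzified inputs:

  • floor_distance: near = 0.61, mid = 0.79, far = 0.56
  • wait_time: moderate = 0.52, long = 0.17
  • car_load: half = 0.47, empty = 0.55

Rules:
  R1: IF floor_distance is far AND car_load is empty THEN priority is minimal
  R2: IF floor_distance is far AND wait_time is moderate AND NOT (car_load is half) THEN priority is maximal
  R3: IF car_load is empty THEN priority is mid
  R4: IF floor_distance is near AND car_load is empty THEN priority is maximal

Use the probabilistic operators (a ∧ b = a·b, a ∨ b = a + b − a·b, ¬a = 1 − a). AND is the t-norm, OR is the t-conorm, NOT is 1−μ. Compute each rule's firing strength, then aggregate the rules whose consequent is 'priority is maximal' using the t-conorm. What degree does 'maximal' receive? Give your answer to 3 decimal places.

R1: far=0.56, empty=0.55; AND[a·b] → w = 0.3080
R2: far=0.56, moderate=0.52, ¬half=1−0.47=0.53; AND[a·b] → w = 0.1543
R3: empty=0.55 → w = 0.5500
R4: near=0.61, empty=0.55; AND[a·b] → w = 0.3355
Rules with consequent 'maximal': {R2, R4} → strengths 0.1543, 0.3355
Aggregate via t-conorm [a + b − a·b]: 0.4381

0.438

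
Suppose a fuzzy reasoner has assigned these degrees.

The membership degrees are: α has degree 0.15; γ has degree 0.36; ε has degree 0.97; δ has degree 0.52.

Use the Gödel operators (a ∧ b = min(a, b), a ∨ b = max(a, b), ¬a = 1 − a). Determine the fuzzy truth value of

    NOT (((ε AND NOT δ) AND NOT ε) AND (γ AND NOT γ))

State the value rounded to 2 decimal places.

NOT δ = 1 − 0.52 = 0.48
ε AND NOT δ = min(a, b) on (0.97, 0.48) = 0.48
NOT ε = 1 − 0.97 = 0.03
(ε AND NOT δ) AND NOT ε = min(a, b) on (0.48, 0.03) = 0.03
NOT γ = 1 − 0.36 = 0.64
γ AND NOT γ = min(a, b) on (0.36, 0.64) = 0.36
((ε AND NOT δ) AND NOT ε) AND (γ AND NOT γ) = min(a, b) on (0.03, 0.36) = 0.03
NOT (((ε AND NOT δ) AND NOT ε) AND (γ AND NOT γ)) = 1 − 0.03 = 0.97

0.97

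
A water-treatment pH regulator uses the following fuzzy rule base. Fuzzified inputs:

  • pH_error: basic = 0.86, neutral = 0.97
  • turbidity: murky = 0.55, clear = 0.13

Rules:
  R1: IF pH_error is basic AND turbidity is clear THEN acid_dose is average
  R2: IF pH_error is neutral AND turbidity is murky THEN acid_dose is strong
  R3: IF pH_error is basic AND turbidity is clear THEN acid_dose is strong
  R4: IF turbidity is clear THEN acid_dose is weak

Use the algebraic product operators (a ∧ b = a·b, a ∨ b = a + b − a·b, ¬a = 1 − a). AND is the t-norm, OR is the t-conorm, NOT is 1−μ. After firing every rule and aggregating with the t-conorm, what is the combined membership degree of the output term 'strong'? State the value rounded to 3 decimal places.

0.586

R1: basic=0.86, clear=0.13; AND[a·b] → w = 0.1118
R2: neutral=0.97, murky=0.55; AND[a·b] → w = 0.5335
R3: basic=0.86, clear=0.13; AND[a·b] → w = 0.1118
R4: clear=0.13 → w = 0.1300
Rules with consequent 'strong': {R2, R3} → strengths 0.5335, 0.1118
Aggregate via t-conorm [a + b − a·b]: 0.5857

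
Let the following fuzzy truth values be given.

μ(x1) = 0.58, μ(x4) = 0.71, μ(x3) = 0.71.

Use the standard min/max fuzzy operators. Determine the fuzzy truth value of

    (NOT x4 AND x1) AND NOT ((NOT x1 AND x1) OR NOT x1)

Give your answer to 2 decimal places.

NOT x4 = 1 − 0.71 = 0.29
NOT x4 AND x1 = min(a, b) on (0.29, 0.58) = 0.29
NOT x1 = 1 − 0.58 = 0.42
NOT x1 AND x1 = min(a, b) on (0.42, 0.58) = 0.42
NOT x1 = 1 − 0.58 = 0.42
(NOT x1 AND x1) OR NOT x1 = max(a, b) on (0.42, 0.42) = 0.42
NOT ((NOT x1 AND x1) OR NOT x1) = 1 − 0.42 = 0.58
(NOT x4 AND x1) AND NOT ((NOT x1 AND x1) OR NOT x1) = min(a, b) on (0.29, 0.58) = 0.29

0.29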